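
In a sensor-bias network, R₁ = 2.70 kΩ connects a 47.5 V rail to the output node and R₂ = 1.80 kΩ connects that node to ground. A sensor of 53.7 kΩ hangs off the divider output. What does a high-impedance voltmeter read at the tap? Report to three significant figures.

The load sits in parallel with R₂: R₂‖R_L = (1.80 × 53.7) / (1.80 + 53.7) = 1.742 kΩ.
V_out = 47.5 × 1.742 / (2.70 + 1.742) = 47.5 × 1.742/4.442 = 18.6 V.

V_out ≈ 18.6 V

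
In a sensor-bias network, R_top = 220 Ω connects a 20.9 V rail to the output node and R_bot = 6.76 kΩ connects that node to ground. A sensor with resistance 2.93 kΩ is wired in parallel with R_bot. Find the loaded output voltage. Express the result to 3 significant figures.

The load sits in parallel with R_bot: R_bot‖R_L = (6760 × 2930) / (6760 + 2930) = 2044 Ω.
V_out = 20.9 × 2044 / (220 + 2044) = 20.9 × 2044/2264 = 18.9 V.

V_out ≈ 18.9 V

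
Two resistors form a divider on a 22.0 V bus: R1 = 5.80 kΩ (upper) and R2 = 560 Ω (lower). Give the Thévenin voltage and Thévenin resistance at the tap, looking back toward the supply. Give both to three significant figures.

V_th = 1.94 V, R_th = 511 Ω

V_th is the open-circuit tap voltage: 22.0 × 560/(5800 + 560) = 1.94 V.
With the supply zeroed, R1 and R2 appear in parallel from the tap: R_th = R1‖R2 = (5800 × 560)/6360 = 511 Ω.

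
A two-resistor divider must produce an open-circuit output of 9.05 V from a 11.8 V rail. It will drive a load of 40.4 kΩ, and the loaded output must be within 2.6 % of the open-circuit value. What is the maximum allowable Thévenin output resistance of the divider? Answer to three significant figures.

Loading drop = R_th/(R_th + R_L) ≤ 0.0260, so R_th ≤ R_L · ε/(1−ε) = 40.4 kΩ × 0.0260/0.9740 = 1.08 kΩ.
(Any R1, R2 with R2/(R1+R2) = 0.767 and R1‖R2 ≤ 1.08 kΩ will meet the spec.)

R_th ≤ 1.08 kΩ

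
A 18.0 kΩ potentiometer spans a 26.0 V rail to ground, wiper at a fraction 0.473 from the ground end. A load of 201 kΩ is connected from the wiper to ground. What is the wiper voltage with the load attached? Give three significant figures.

V ≈ 12.0 V

The wiper splits the pot into (1−α)R = 9.486 kΩ above and αR = 8.514 kΩ below.
Lower section ‖ load = 8.168 kΩ.
V_wiper = 26.0 × 8.168/(9.486 + 8.168) = 12.0 V.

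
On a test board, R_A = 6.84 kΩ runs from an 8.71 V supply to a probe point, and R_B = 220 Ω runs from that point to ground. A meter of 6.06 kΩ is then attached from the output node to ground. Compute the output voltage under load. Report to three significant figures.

The load sits in parallel with R_B: R_B‖R_L = (220 × 6060) / (220 + 6060) = 212.3 Ω.
V_out = 8.71 × 212.3 / (6840 + 212.3) = 8.71 × 212.3/7052 = 0.262 V.

V_out ≈ 0.262 V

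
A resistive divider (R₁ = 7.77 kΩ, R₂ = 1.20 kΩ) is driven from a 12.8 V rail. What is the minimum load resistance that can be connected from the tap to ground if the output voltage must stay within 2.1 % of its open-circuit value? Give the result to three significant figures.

Output resistance R_th = R₁‖R₂ = (7.77 × 1.20)/8.970 = 1.039 kΩ.
The fractional drop is R_th/(R_th + R_L); requiring this ≤ 0.0210 gives R_L ≥ R_th(1/0.0210 − 1) = 1.039 × 46.62 = 48.5 kΩ.

R_L(min) ≈ 48.5 kΩ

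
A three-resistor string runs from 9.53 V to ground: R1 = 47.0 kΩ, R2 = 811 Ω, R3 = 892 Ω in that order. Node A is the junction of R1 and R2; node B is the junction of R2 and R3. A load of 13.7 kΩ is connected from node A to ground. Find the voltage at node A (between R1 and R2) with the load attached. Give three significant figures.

Below node A the series string R2+R3 = 1703 Ω sits in parallel with the 13700 Ω load: 1515 Ω.
V_A = 9.53 × 1515/(47000 + 1515) = 0.298 V.

V ≈ 0.298 V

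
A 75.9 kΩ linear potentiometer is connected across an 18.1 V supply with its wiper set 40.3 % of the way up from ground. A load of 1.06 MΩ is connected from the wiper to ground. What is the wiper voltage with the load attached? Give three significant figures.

The wiper splits the pot into (1−α)R = 45.31 kΩ above and αR = 30.59 kΩ below.
Lower section ‖ load = 29.73 kΩ.
V_wiper = 18.1 × 29.73/(45.31 + 29.73) = 7.17 V.

V ≈ 7.17 V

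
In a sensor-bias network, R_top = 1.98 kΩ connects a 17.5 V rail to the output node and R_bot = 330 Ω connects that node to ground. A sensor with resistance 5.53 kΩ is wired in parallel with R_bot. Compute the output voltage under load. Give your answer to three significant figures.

The load sits in parallel with R_bot: R_bot‖R_L = (330 × 5530) / (330 + 5530) = 311.4 Ω.
V_out = 17.5 × 311.4 / (1980 + 311.4) = 17.5 × 311.4/2291 = 2.38 V.
(Unloaded it would have been 2.50 V.)

V_out ≈ 2.38 V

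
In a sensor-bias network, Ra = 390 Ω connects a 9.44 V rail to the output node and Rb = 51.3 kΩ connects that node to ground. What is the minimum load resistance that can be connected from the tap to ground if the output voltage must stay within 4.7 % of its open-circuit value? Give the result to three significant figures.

R_L(min) ≈ 7.85 kΩ

Output resistance R_th = Ra‖Rb = (390 × 51300)/51690 = 387.1 Ω.
The fractional drop is R_th/(R_th + R_L); requiring this ≤ 0.0470 gives R_L ≥ R_th(1/0.0470 − 1) = 387.1 × 20.28 = 7.85 kΩ.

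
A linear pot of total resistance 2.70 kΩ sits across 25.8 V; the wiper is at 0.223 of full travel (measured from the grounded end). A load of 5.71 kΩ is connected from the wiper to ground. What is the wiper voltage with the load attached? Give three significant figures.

V ≈ 5.32 V

The wiper splits the pot into (1−α)R = 2098 Ω above and αR = 602.1 Ω below.
Lower section ‖ load = 544.7 Ω.
V_wiper = 25.8 × 544.7/(2098 + 544.7) = 5.32 V.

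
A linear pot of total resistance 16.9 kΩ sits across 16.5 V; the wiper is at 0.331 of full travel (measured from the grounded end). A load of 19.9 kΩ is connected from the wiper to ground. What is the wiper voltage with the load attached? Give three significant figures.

V ≈ 4.60 V

The wiper splits the pot into (1−α)R = 11.31 kΩ above and αR = 5.594 kΩ below.
Lower section ‖ load = 4.366 kΩ.
V_wiper = 16.5 × 4.366/(11.31 + 4.366) = 4.60 V.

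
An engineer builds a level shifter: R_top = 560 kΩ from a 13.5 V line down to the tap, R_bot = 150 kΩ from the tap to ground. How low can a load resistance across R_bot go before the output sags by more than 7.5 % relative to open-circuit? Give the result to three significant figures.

R_L(min) ≈ 1.46 MΩ

Output resistance R_th = R_top‖R_bot = (560 × 150)/710.0 = 118.3 kΩ.
The fractional drop is R_th/(R_th + R_L); requiring this ≤ 0.0750 gives R_L ≥ R_th(1/0.0750 − 1) = 118.3 × 12.33 = 1.46 MΩ.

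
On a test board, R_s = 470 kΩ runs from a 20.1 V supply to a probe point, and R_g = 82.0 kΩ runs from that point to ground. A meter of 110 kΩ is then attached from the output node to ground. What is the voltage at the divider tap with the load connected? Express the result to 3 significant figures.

The load sits in parallel with R_g: R_g‖R_L = (82.0 × 110) / (82.0 + 110) = 46.98 kΩ.
V_out = 20.1 × 46.98 / (470 + 46.98) = 20.1 × 46.98/517.0 = 1.83 V.

V_out ≈ 1.83 V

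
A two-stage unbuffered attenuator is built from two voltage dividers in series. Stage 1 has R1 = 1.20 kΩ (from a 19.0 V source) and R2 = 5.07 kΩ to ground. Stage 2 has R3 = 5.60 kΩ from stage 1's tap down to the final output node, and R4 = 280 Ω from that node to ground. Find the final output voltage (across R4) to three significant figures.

Stage 2 presents R3+R4 = 5880 Ω as a load on stage 1's tap.
Stage 1's lower leg becomes R2‖(R3+R4) = 2723 Ω, so V_mid = 19.0 × 2723/3923 = 13.19 V.
Stage 2 is itself unloaded: V_out = V_mid × R4/(R3+R4) = 13.19 × 280/5880 = 0.628 V.

V_out ≈ 0.628 V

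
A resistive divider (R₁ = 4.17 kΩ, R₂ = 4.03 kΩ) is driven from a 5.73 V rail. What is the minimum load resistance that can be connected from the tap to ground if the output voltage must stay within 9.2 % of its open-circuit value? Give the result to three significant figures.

R_L(min) ≈ 20.2 kΩ

Output resistance R_th = R₁‖R₂ = (4.17 × 4.03)/8.200 = 2.049 kΩ.
The fractional drop is R_th/(R_th + R_L); requiring this ≤ 0.0920 gives R_L ≥ R_th(1/0.0920 − 1) = 2.049 × 9.870 = 20.2 kΩ.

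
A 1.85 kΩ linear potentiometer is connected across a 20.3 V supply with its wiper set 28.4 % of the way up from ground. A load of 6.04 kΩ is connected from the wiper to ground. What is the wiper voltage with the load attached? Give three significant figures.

V ≈ 5.43 V

The wiper splits the pot into (1−α)R = 1325 Ω above and αR = 525.4 Ω below.
Lower section ‖ load = 483.4 Ω.
V_wiper = 20.3 × 483.4/(1325 + 483.4) = 5.43 V.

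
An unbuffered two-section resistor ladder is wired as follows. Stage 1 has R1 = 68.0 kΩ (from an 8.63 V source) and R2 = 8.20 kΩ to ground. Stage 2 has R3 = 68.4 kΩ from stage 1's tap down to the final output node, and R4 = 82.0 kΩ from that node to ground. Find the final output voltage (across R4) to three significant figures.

V_out ≈ 0.483 V

Stage 2 presents R3+R4 = 150.4 kΩ as a load on stage 1's tap.
Stage 1's lower leg becomes R2‖(R3+R4) = 7.776 kΩ, so V_mid = 8.63 × 7.776/75.78 = 0.8856 V.
Stage 2 is itself unloaded: V_out = V_mid × R4/(R3+R4) = 0.8856 × 82.0/150.4 = 0.483 V.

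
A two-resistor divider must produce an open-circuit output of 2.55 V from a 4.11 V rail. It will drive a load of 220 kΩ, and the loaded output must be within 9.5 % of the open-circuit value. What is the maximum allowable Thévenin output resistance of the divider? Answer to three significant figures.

Loading drop = R_th/(R_th + R_L) ≤ 0.0950, so R_th ≤ R_L · ε/(1−ε) = 220 kΩ × 0.0950/0.9050 = 23.1 kΩ.
(Any R1, R2 with R2/(R1+R2) = 0.620 and R1‖R2 ≤ 23.1 kΩ will meet the spec.)

R_th ≤ 23.1 kΩ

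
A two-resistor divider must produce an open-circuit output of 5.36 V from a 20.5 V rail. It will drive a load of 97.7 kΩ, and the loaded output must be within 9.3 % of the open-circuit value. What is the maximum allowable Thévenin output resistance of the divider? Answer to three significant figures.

Loading drop = R_th/(R_th + R_L) ≤ 0.0930, so R_th ≤ R_L · ε/(1−ε) = 97.7 kΩ × 0.0930/0.9070 = 10.0 kΩ.
(Any R1, R2 with R2/(R1+R2) = 0.261 and R1‖R2 ≤ 10.0 kΩ will meet the spec.)

R_th ≤ 10.0 kΩ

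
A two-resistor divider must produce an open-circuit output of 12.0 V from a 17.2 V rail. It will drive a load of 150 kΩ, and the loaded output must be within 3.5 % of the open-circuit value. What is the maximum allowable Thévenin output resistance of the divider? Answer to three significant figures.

Loading drop = R_th/(R_th + R_L) ≤ 0.0350, so R_th ≤ R_L · ε/(1−ε) = 150 kΩ × 0.0350/0.9650 = 5.44 kΩ.

R_th ≤ 5.44 kΩ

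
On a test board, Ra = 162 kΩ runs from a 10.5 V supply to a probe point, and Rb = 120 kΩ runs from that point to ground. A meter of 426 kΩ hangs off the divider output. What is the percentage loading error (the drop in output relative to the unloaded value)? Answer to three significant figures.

13.9 %

Unloaded V = 10.5 × 120/282.0 = 4.4681 V.
Loaded: Rb‖R_L = 93.63 kΩ, giving V = 10.5 × 93.63/255.6 = 3.8458 V.
Drop = (4.4681 − 3.8458) / 4.4681 = 13.9 %.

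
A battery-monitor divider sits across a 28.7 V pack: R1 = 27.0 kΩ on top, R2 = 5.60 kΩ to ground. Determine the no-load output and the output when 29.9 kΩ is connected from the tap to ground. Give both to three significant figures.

Open-circuit: V = 28.7 × 5.60/(27.0 + 5.60) = 4.93 V.
With the load, R2 becomes R2‖R_L = 4.717 kΩ, so V = 28.7 × 4.717/31.72 = 4.27 V.

Unloaded: 4.93 V; loaded: 4.27 V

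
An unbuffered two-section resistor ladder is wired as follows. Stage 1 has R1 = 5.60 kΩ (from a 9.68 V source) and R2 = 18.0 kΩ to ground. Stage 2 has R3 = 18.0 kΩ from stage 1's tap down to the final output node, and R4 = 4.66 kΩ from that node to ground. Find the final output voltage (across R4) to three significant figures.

Stage 2 presents R3+R4 = 22.66 kΩ as a load on stage 1's tap.
Stage 1's lower leg becomes R2‖(R3+R4) = 10.03 kΩ, so V_mid = 9.68 × 10.03/15.63 = 6.212 V.
Stage 2 is itself unloaded: V_out = V_mid × R4/(R3+R4) = 6.212 × 4.66/22.66 = 1.28 V.

V_out ≈ 1.28 V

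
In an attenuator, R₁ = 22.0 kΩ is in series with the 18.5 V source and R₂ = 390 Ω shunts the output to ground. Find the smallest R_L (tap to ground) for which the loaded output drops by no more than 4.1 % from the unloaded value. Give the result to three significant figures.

R_L(min) ≈ 8.96 kΩ

Output resistance R_th = R₁‖R₂ = (22000 × 390)/22390 = 383.2 Ω.
The fractional drop is R_th/(R_th + R_L); requiring this ≤ 0.0410 gives R_L ≥ R_th(1/0.0410 − 1) = 383.2 × 23.39 = 8.96 kΩ.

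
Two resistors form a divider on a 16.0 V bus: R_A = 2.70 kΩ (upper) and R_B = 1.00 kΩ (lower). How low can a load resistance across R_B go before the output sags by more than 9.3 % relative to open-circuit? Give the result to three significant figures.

R_L(min) ≈ 7.12 kΩ

Output resistance R_th = R_A‖R_B = (2700 × 1000)/3700 = 729.7 Ω.
The fractional drop is R_th/(R_th + R_L); requiring this ≤ 0.0930 gives R_L ≥ R_th(1/0.0930 − 1) = 729.7 × 9.753 = 7.12 kΩ.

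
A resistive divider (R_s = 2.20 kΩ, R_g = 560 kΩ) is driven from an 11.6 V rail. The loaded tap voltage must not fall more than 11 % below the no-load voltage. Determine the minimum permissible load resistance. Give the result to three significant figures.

R_L(min) ≈ 17.7 kΩ

Output resistance R_th = R_s‖R_g = (2.20 × 560)/562.2 = 2.191 kΩ.
The fractional drop is R_th/(R_th + R_L); requiring this ≤ 0.110 gives R_L ≥ R_th(1/0.110 − 1) = 2.191 × 8.091 = 17.7 kΩ.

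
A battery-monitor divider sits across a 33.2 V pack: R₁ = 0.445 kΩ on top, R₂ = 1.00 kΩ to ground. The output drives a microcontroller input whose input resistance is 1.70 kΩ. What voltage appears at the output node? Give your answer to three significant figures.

The load sits in parallel with R₂: R₂‖R_L = (1000 × 1700) / (1000 + 1700) = 629.6 Ω.
V_out = 33.2 × 629.6 / (445 + 629.6) = 33.2 × 629.6/1075 = 19.5 V.

V_out ≈ 19.5 V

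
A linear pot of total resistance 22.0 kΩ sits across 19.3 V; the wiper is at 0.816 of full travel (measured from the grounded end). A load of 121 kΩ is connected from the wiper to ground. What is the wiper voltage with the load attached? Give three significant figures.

The wiper splits the pot into (1−α)R = 4.048 kΩ above and αR = 17.95 kΩ below.
Lower section ‖ load = 15.63 kΩ.
V_wiper = 19.3 × 15.63/(4.048 + 15.63) = 15.3 V.

V ≈ 15.3 V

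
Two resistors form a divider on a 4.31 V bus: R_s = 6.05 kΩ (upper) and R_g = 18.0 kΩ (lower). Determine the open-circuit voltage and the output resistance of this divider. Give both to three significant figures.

V_th = 3.23 V, R_th = 4.53 kΩ

V_th is the open-circuit tap voltage: 4.31 × 18.0/(6.05 + 18.0) = 3.23 V.
With the supply zeroed, R_s and R_g appear in parallel from the tap: R_th = R_s‖R_g = (6.05 × 18.0)/24.05 = 4.53 kΩ.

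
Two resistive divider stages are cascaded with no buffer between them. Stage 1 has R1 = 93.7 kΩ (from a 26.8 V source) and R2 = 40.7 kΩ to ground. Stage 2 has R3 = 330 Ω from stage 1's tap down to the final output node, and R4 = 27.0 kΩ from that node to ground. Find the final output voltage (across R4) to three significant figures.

Stage 2 presents R3+R4 = 27330 Ω as a load on stage 1's tap.
Stage 1's lower leg becomes R2‖(R3+R4) = 16350 Ω, so V_mid = 26.8 × 16350/110100 = 3.982 V.
Stage 2 is itself unloaded: V_out = V_mid × R4/(R3+R4) = 3.982 × 27000/27330 = 3.93 V.

V_out ≈ 3.93 V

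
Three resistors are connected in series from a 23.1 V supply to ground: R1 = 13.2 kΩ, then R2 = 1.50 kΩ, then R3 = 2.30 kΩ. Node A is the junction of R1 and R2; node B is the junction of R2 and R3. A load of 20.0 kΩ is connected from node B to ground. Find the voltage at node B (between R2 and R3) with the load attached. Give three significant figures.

At node B, R3 is in parallel with the load: R3‖R_L = 2.063 kΩ.
Below node A the resistance is R2 + (R3‖R_L) = 3.563 kΩ, so V_A = 23.1 × 3.563/16.76 = 4.910 V.
Then V_B = V_A × (R3‖R_L)/(R2 + R3‖R_L) = 4.910 × 2.063/3.563 = 2.84 V.

V ≈ 2.84 V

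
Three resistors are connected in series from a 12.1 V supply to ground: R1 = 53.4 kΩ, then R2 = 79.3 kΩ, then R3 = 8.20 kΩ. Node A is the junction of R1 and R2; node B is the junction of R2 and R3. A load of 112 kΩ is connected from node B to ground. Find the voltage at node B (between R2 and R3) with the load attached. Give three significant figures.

V ≈ 0.659 V

At node B, R3 is in parallel with the load: R3‖R_L = 7.641 kΩ.
Below node A the resistance is R2 + (R3‖R_L) = 86.94 kΩ, so V_A = 12.1 × 86.94/140.3 = 7.496 V.
Then V_B = V_A × (R3‖R_L)/(R2 + R3‖R_L) = 7.496 × 7.641/86.94 = 0.659 V.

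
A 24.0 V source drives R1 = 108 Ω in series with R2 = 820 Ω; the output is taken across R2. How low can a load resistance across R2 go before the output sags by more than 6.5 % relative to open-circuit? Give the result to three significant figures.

R_L(min) ≈ 1.37 kΩ

Output resistance R_th = R1‖R2 = (108 × 820)/928.0 = 95.43 Ω.
The fractional drop is R_th/(R_th + R_L); requiring this ≤ 0.0650 gives R_L ≥ R_th(1/0.0650 − 1) = 95.43 × 14.38 = 1.37 kΩ.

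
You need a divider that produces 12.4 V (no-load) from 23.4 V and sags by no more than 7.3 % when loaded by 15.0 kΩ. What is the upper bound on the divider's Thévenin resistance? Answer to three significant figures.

Loading drop = R_th/(R_th + R_L) ≤ 0.0730, so R_th ≤ R_L · ε/(1−ε) = 15.0 kΩ × 0.0730/0.9270 = 1.18 kΩ.
(Any R1, R2 with R2/(R1+R2) = 0.530 and R1‖R2 ≤ 1.18 kΩ will meet the spec.)

R_th ≤ 1.18 kΩ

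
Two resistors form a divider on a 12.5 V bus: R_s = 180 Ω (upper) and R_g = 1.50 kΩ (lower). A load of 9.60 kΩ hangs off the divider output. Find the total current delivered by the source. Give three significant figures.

R_g‖R_L = 1297 Ω, so the source sees R_s + R_g‖R_L = 1477 Ω.
I = 12.5 V / 1477 Ω = 8.46 mA.

I ≈ 8.46 mA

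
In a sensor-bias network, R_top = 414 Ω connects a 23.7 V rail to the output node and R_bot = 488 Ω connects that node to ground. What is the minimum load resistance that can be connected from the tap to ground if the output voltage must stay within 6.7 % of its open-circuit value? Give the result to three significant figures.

Output resistance R_th = R_top‖R_bot = (414 × 488)/902.0 = 224.0 Ω.
The fractional drop is R_th/(R_th + R_L); requiring this ≤ 0.0670 gives R_L ≥ R_th(1/0.0670 − 1) = 224.0 × 13.93 = 3.12 kΩ.

R_L(min) ≈ 3.12 kΩ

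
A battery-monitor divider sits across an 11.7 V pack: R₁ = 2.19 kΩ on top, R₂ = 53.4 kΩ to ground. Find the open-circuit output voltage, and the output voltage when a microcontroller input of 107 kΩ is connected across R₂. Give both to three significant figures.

Open-circuit: V = 11.7 × 53.4/(2.19 + 53.4) = 11.2 V.
With the load, R₂ becomes R₂‖R_L = 35.62 kΩ, so V = 11.7 × 35.62/37.81 = 11.0 V.

Unloaded: 11.2 V; loaded: 11.0 V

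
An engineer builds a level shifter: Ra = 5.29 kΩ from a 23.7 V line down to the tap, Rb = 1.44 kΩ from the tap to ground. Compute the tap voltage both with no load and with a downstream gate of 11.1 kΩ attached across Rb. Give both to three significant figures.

Unloaded: 5.07 V; loaded: 4.60 V

Open-circuit: V = 23.7 × 1.44/(5.29 + 1.44) = 5.07 V.
With the load, Rb becomes Rb‖R_L = 1.275 kΩ, so V = 23.7 × 1.275/6.565 = 4.60 V.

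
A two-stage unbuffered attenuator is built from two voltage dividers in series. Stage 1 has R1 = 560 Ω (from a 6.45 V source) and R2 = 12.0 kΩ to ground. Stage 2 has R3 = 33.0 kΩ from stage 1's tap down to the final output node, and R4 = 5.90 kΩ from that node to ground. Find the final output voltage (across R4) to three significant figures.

V_out ≈ 0.922 V

Stage 2 presents R3+R4 = 38900 Ω as a load on stage 1's tap.
Stage 1's lower leg becomes R2‖(R3+R4) = 9171 Ω, so V_mid = 6.45 × 9171/9731 = 6.079 V.
Stage 2 is itself unloaded: V_out = V_mid × R4/(R3+R4) = 6.079 × 5900/38900 = 0.922 V.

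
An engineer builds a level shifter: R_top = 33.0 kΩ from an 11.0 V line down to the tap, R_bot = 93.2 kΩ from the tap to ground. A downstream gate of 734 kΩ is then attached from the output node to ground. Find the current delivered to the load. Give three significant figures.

I_L ≈ 0.0107 mA

R_bot‖R_L = 82.70 kΩ; V_out = 11.0 × 82.70/115.7 = 7.863 V.
I_L = V_out / R_L = 7.863 / 734 kΩ = 0.0107 mA.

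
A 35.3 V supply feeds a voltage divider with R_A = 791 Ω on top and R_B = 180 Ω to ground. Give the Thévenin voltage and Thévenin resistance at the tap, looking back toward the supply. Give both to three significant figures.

V_th = 6.54 V, R_th = 147 Ω

V_th is the open-circuit tap voltage: 35.3 × 180/(791 + 180) = 6.54 V.
With the supply zeroed, R_A and R_B appear in parallel from the tap: R_th = R_A‖R_B = (791 × 180)/971.0 = 147 Ω.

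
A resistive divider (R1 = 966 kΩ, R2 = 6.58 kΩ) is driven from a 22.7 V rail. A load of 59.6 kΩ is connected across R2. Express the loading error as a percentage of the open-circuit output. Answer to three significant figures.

9.88 %

Unloaded V = 22.7 × 6.58/972.6 = 0.15358 V.
Loaded: R2‖R_L = 5.926 kΩ, giving V = 22.7 × 5.926/971.9 = 0.13840 V.
Drop = (0.15358 − 0.13840) / 0.15358 = 9.88 %.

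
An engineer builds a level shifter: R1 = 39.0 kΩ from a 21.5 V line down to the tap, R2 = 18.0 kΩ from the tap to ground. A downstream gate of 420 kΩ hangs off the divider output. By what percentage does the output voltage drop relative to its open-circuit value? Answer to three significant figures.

The divider's output (Thévenin) resistance is R1‖R2 = 12.32 kΩ.
Fractional drop under load = R_th/(R_th + R_L) = 12.32 / (12.32 + 420) = 0.02849.
So the output falls by 2.85 %.

2.85 %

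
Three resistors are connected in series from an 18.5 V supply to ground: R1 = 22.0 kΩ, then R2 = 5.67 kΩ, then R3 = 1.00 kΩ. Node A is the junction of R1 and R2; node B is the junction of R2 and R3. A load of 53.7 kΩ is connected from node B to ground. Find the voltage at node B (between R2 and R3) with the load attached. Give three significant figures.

At node B, R3 is in parallel with the load: R3‖R_L = 0.9817 kΩ.
Below node A the resistance is R2 + (R3‖R_L) = 6.652 kΩ, so V_A = 18.5 × 6.652/28.65 = 4.295 V.
Then V_B = V_A × (R3‖R_L)/(R2 + R3‖R_L) = 4.295 × 0.9817/6.652 = 0.634 V.

V ≈ 0.634 V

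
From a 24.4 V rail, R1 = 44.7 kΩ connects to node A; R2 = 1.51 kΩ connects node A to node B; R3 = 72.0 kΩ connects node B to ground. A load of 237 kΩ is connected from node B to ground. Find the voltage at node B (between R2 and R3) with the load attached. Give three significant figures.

At node B, R3 is in parallel with the load: R3‖R_L = 55.22 kΩ.
Below node A the resistance is R2 + (R3‖R_L) = 56.73 kΩ, so V_A = 24.4 × 56.73/101.4 = 13.65 V.
Then V_B = V_A × (R3‖R_L)/(R2 + R3‖R_L) = 13.65 × 55.22/56.73 = 13.3 V.

V ≈ 13.3 V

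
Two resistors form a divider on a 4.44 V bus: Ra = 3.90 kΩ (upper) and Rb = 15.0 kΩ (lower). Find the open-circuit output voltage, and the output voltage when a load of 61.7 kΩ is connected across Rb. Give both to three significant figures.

Unloaded: 3.52 V; loaded: 3.36 V

Open-circuit: V = 4.44 × 15.0/(3.90 + 15.0) = 3.52 V.
With the load, Rb becomes Rb‖R_L = 12.07 kΩ, so V = 4.44 × 12.07/15.97 = 3.36 V.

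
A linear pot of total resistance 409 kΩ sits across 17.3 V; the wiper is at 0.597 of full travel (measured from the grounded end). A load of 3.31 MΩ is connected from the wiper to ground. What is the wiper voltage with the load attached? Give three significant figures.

V ≈ 10.0 V

The wiper splits the pot into (1−α)R = 164.8 kΩ above and αR = 244.2 kΩ below.
Lower section ‖ load = 227.4 kΩ.
V_wiper = 17.3 × 227.4/(164.8 + 227.4) = 10.0 V.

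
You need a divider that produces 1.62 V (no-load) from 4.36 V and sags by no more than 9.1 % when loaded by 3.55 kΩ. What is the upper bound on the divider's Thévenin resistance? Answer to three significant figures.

Loading drop = R_th/(R_th + R_L) ≤ 0.0910, so R_th ≤ R_L · ε/(1−ε) = 3.55 kΩ × 0.0910/0.9090 = 355 Ω.

R_th ≤ 355 Ω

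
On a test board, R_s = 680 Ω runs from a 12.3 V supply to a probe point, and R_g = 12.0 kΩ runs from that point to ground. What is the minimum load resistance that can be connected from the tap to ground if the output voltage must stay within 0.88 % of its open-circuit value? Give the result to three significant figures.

Output resistance R_th = R_s‖R_g = (680 × 12000)/12680 = 643.5 Ω.
The fractional drop is R_th/(R_th + R_L); requiring this ≤ 0.00880 gives R_L ≥ R_th(1/0.00880 − 1) = 643.5 × 112.6 = 72.5 kΩ.

R_L(min) ≈ 72.5 kΩ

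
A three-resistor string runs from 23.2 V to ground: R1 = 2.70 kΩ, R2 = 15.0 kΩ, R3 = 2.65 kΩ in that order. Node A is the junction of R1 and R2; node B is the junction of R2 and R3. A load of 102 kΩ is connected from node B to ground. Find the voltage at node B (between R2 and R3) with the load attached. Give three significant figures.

V ≈ 2.95 V

At node B, R3 is in parallel with the load: R3‖R_L = 2.583 kΩ.
Below node A the resistance is R2 + (R3‖R_L) = 17.58 kΩ, so V_A = 23.2 × 17.58/20.28 = 20.11 V.
Then V_B = V_A × (R3‖R_L)/(R2 + R3‖R_L) = 20.11 × 2.583/17.58 = 2.95 V.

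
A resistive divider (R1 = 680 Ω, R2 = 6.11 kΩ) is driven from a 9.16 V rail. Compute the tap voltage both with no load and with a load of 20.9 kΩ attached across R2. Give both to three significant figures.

Open-circuit: V = 9.16 × 6110/(680 + 6110) = 8.24 V.
With the load, R2 becomes R2‖R_L = 4728 Ω, so V = 9.16 × 4728/5408 = 8.01 V.

Unloaded: 8.24 V; loaded: 8.01 V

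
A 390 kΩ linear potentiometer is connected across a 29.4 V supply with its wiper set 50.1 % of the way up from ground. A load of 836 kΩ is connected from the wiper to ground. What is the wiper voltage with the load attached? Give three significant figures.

V ≈ 13.2 V

The wiper splits the pot into (1−α)R = 194.6 kΩ above and αR = 195.4 kΩ below.
Lower section ‖ load = 158.4 kΩ.
V_wiper = 29.4 × 158.4/(194.6 + 158.4) = 13.2 V.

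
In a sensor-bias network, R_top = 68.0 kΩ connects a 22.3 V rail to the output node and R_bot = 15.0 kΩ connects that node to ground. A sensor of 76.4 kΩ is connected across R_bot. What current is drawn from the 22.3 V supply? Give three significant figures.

R_bot‖R_L = 12.54 kΩ, so the source sees R_top + R_bot‖R_L = 80.54 kΩ.
I = 22.3 V / 80.54 kΩ = 0.277 mA.

I ≈ 0.277 mA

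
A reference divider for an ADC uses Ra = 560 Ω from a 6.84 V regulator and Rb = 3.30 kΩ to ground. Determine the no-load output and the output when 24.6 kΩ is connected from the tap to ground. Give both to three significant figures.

Open-circuit: V = 6.84 × 3300/(560 + 3300) = 5.85 V.
With the load, Rb becomes Rb‖R_L = 2910 Ω, so V = 6.84 × 2910/3470 = 5.74 V.

Unloaded: 5.85 V; loaded: 5.74 V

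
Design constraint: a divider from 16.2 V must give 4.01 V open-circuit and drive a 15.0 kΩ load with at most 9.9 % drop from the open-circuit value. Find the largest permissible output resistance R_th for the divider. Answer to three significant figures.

R_th ≤ 1.65 kΩ

Loading drop = R_th/(R_th + R_L) ≤ 0.0990, so R_th ≤ R_L · ε/(1−ε) = 15.0 kΩ × 0.0990/0.9010 = 1.65 kΩ.
(Any R1, R2 with R2/(R1+R2) = 0.248 and R1‖R2 ≤ 1.65 kΩ will meet the spec.)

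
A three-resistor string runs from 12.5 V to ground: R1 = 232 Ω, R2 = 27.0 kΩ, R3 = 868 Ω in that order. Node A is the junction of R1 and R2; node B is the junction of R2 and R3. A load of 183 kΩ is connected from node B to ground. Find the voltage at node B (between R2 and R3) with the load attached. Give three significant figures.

At node B, R3 is in parallel with the load: R3‖R_L = 863.9 Ω.
Below node A the resistance is R2 + (R3‖R_L) = 27860 Ω, so V_A = 12.5 × 27860/28100 = 12.40 V.
Then V_B = V_A × (R3‖R_L)/(R2 + R3‖R_L) = 12.40 × 863.9/27860 = 0.384 V.

V ≈ 0.384 V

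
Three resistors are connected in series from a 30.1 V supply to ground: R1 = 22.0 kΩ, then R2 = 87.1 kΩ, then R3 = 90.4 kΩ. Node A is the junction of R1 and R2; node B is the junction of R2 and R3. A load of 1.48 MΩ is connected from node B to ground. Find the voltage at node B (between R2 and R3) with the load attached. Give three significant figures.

V ≈ 13.2 V

At node B, R3 is in parallel with the load: R3‖R_L = 85.20 kΩ.
Below node A the resistance is R2 + (R3‖R_L) = 172.3 kΩ, so V_A = 30.1 × 172.3/194.3 = 26.69 V.
Then V_B = V_A × (R3‖R_L)/(R2 + R3‖R_L) = 26.69 × 85.20/172.3 = 13.2 V.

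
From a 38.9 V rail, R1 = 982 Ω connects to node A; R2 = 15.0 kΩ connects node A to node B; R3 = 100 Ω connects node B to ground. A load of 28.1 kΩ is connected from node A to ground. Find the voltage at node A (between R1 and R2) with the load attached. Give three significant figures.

Below node A the series string R2+R3 = 15100 Ω sits in parallel with the 28100 Ω load: 9822 Ω.
V_A = 38.9 × 9822/(982 + 9822) = 35.4 V.

V ≈ 35.4 V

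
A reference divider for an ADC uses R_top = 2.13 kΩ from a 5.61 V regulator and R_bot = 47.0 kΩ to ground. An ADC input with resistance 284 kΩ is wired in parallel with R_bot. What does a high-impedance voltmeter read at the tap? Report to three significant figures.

V_out ≈ 5.33 V

The load sits in parallel with R_bot: R_bot‖R_L = (47.0 × 284) / (47.0 + 284) = 40.33 kΩ.
V_out = 5.61 × 40.33 / (2.13 + 40.33) = 5.61 × 40.33/42.46 = 5.33 V.
(Unloaded it would have been 5.37 V.)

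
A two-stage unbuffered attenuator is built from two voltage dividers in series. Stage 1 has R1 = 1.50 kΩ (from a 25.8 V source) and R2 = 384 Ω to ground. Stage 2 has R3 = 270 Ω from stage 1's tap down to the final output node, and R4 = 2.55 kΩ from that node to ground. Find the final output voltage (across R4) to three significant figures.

V_out ≈ 4.29 V

Stage 2 presents R3+R4 = 2820 Ω as a load on stage 1's tap.
Stage 1's lower leg becomes R2‖(R3+R4) = 338.0 Ω, so V_mid = 25.8 × 338.0/1838 = 4.744 V.
Stage 2 is itself unloaded: V_out = V_mid × R4/(R3+R4) = 4.744 × 2550/2820 = 4.29 V.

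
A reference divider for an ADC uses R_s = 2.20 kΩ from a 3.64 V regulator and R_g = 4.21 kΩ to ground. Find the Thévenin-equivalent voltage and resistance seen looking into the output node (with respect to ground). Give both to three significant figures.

V_th is the open-circuit tap voltage: 3.64 × 4.21/(2.20 + 4.21) = 2.39 V.
With the supply zeroed, R_s and R_g appear in parallel from the tap: R_th = R_s‖R_g = (2.20 × 4.21)/6.410 = 1.44 kΩ.

V_th = 2.39 V, R_th = 1.44 kΩ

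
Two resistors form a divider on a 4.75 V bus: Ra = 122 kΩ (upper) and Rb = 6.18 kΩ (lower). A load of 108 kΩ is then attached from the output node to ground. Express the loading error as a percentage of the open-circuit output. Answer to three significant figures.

5.17 %

The divider's output (Thévenin) resistance is Ra‖Rb = 5.882 kΩ.
Fractional drop under load = R_th/(R_th + R_L) = 5.882 / (5.882 + 108) = 0.05165.
So the output falls by 5.17 %.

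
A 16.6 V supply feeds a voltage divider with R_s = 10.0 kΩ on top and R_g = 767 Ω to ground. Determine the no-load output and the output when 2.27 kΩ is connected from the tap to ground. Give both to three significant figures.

Open-circuit: V = 16.6 × 767/(10000 + 767) = 1.18 V.
With the load, R_g becomes R_g‖R_L = 573.3 Ω, so V = 16.6 × 573.3/10570 = 0.900 V.

Unloaded: 1.18 V; loaded: 0.900 V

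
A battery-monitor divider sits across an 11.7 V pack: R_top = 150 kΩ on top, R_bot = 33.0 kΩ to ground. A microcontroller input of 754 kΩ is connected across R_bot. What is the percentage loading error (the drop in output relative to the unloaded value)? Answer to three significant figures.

The divider's output (Thévenin) resistance is R_top‖R_bot = 27.05 kΩ.
Fractional drop under load = R_th/(R_th + R_L) = 27.05 / (27.05 + 754) = 0.03463.
So the output falls by 3.46 %.

3.46 %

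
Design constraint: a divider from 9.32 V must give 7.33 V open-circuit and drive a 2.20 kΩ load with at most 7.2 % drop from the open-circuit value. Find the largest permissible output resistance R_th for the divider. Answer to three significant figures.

R_th ≤ 171 Ω

Loading drop = R_th/(R_th + R_L) ≤ 0.0720, so R_th ≤ R_L · ε/(1−ε) = 2.20 kΩ × 0.0720/0.9280 = 171 Ω.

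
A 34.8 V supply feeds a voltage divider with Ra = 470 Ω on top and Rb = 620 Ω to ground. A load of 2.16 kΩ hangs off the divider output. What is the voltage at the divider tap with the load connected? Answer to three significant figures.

The load sits in parallel with Rb: Rb‖R_L = (620 × 2160) / (620 + 2160) = 481.7 Ω.
V_out = 34.8 × 481.7 / (470 + 481.7) = 34.8 × 481.7/951.7 = 17.6 V.

V_out ≈ 17.6 V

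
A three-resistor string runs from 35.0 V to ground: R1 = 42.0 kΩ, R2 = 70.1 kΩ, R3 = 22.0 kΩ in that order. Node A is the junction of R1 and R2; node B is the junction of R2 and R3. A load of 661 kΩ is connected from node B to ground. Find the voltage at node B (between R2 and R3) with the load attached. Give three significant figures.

V ≈ 5.59 V

At node B, R3 is in parallel with the load: R3‖R_L = 21.29 kΩ.
Below node A the resistance is R2 + (R3‖R_L) = 91.39 kΩ, so V_A = 35.0 × 91.39/133.4 = 23.98 V.
Then V_B = V_A × (R3‖R_L)/(R2 + R3‖R_L) = 23.98 × 21.29/91.39 = 5.59 V.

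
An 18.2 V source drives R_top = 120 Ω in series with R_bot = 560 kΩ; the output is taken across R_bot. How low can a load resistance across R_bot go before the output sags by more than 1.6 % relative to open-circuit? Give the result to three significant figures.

R_L(min) ≈ 7.38 kΩ

Output resistance R_th = R_top‖R_bot = (120 × 560000)/560100 = 120.0 Ω.
The fractional drop is R_th/(R_th + R_L); requiring this ≤ 0.0160 gives R_L ≥ R_th(1/0.0160 − 1) = 120.0 × 61.50 = 7.38 kΩ.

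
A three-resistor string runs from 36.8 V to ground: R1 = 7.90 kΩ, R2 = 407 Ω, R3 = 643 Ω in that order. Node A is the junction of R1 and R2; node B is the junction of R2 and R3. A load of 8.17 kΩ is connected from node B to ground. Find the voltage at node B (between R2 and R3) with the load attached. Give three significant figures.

At node B, R3 is in parallel with the load: R3‖R_L = 596.1 Ω.
Below node A the resistance is R2 + (R3‖R_L) = 1003 Ω, so V_A = 36.8 × 1003/8903 = 4.146 V.
Then V_B = V_A × (R3‖R_L)/(R2 + R3‖R_L) = 4.146 × 596.1/1003 = 2.46 V.

V ≈ 2.46 V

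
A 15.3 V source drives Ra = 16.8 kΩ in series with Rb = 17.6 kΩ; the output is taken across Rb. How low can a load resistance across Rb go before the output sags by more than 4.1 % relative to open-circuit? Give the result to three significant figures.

R_L(min) ≈ 201 kΩ

Output resistance R_th = Ra‖Rb = (16.8 × 17.6)/34.40 = 8.595 kΩ.
The fractional drop is R_th/(R_th + R_L); requiring this ≤ 0.0410 gives R_L ≥ R_th(1/0.0410 − 1) = 8.595 × 23.39 = 201 kΩ.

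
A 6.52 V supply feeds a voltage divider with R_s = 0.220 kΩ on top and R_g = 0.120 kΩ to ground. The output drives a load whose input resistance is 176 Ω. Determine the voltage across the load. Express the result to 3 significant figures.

V_out ≈ 1.60 V

The load sits in parallel with R_g: R_g‖R_L = (120 × 176) / (120 + 176) = 71.35 Ω.
V_out = 6.52 × 71.35 / (220 + 71.35) = 6.52 × 71.35/291.4 = 1.60 V.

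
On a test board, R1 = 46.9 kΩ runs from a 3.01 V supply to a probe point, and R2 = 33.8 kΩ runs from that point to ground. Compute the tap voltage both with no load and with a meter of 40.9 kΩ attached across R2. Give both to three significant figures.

Open-circuit: V = 3.01 × 33.8/(46.9 + 33.8) = 1.26 V.
With the load, R2 becomes R2‖R_L = 18.51 kΩ, so V = 3.01 × 18.51/65.41 = 0.852 V.

Unloaded: 1.26 V; loaded: 0.852 V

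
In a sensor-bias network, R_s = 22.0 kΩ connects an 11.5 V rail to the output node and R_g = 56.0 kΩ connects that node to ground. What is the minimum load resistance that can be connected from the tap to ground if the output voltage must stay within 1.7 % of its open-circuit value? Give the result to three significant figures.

Output resistance R_th = R_s‖R_g = (22.0 × 56.0)/78.00 = 15.79 kΩ.
The fractional drop is R_th/(R_th + R_L); requiring this ≤ 0.0170 gives R_L ≥ R_th(1/0.0170 − 1) = 15.79 × 57.82 = 913 kΩ.

R_L(min) ≈ 913 kΩ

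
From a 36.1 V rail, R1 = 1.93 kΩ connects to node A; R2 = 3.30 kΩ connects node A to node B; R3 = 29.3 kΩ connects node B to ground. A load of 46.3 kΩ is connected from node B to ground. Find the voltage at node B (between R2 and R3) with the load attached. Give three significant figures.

V ≈ 28.0 V

At node B, R3 is in parallel with the load: R3‖R_L = 17.94 kΩ.
Below node A the resistance is R2 + (R3‖R_L) = 21.24 kΩ, so V_A = 36.1 × 21.24/23.17 = 33.09 V.
Then V_B = V_A × (R3‖R_L)/(R2 + R3‖R_L) = 33.09 × 17.94/21.24 = 28.0 V.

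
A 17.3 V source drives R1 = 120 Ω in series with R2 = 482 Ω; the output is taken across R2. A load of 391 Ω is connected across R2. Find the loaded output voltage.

V_out ≈ 11.1 V

The load sits in parallel with R2: R2‖R_L = (482 × 391) / (482 + 391) = 215.9 Ω.
V_out = 17.3 × 215.9 / (120 + 215.9) = 17.3 × 215.9/335.9 = 11.1 V.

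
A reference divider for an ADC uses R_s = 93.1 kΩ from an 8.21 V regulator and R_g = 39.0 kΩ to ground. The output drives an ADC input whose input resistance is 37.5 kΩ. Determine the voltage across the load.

V_out ≈ 1.40 V

The load sits in parallel with R_g: R_g‖R_L = (39.0 × 37.5) / (39.0 + 37.5) = 19.12 kΩ.
V_out = 8.21 × 19.12 / (93.1 + 19.12) = 8.21 × 19.12/112.2 = 1.40 V.
(Unloaded it would have been 2.42 V.)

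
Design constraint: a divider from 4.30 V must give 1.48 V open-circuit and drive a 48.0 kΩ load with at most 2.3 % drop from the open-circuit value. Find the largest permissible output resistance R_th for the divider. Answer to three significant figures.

R_th ≤ 1.13 kΩ

Loading drop = R_th/(R_th + R_L) ≤ 0.0230, so R_th ≤ R_L · ε/(1−ε) = 48.0 kΩ × 0.0230/0.9770 = 1.13 kΩ.
(Any R1, R2 with R2/(R1+R2) = 0.344 and R1‖R2 ≤ 1.13 kΩ will meet the spec.)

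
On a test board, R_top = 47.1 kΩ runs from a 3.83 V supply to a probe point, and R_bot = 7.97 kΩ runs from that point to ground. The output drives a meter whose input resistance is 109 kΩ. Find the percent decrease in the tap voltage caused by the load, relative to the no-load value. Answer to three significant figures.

The divider's output (Thévenin) resistance is R_top‖R_bot = 6.817 kΩ.
Fractional drop under load = R_th/(R_th + R_L) = 6.817 / (6.817 + 109) = 0.05886.
So the output falls by 5.89 %.

5.89 %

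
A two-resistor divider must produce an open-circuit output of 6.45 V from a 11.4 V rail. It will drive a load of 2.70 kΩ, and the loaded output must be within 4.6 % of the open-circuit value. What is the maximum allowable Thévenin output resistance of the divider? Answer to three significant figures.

R_th ≤ 130 Ω

Loading drop = R_th/(R_th + R_L) ≤ 0.0460, so R_th ≤ R_L · ε/(1−ε) = 2.70 kΩ × 0.0460/0.9540 = 130 Ω.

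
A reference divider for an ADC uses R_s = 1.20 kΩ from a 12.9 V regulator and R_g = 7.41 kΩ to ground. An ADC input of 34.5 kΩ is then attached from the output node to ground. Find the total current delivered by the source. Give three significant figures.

I ≈ 1.77 mA

R_g‖R_L = 6.100 kΩ, so the source sees R_s + R_g‖R_L = 7.300 kΩ.
I = 12.9 V / 7.300 kΩ = 1.77 mA.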